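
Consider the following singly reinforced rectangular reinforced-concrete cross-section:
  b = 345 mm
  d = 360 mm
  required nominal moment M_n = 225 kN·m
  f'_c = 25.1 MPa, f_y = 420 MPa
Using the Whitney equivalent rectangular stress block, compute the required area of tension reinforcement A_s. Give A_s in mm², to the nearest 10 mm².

With M_n = 0.85 f'_c a b (d − a/2), solve the quadratic for a:
a = d − √(d² − 2M_n/(0.85 f'_c b)) = 360 − √(360² − 2 × 225×10⁶/(0.85 × 25.1 × 345)) = 98.34 mm.
A_s = 0.85 f'_c a b / f_y = 0.85 × 25.1 × 98.34 × 345 / 420 = 1723.4 mm².

A_s ≈ 1720 mm²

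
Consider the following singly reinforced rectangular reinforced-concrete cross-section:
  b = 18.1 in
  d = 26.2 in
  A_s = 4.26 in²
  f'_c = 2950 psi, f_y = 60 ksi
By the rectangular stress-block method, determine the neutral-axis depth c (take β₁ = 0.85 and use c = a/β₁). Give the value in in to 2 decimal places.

c ≈ 6.63 in

T = A_s f_y = 4.26 × 60 = 255.6 kips.
a = T/(0.85 f'_c b) = 255.6/(0.85 × 2.95 × 18.1) = 5.6317 in.
With β₁ = 0.85, c = a/β₁ = 5.6317/0.85 = 6.63 in.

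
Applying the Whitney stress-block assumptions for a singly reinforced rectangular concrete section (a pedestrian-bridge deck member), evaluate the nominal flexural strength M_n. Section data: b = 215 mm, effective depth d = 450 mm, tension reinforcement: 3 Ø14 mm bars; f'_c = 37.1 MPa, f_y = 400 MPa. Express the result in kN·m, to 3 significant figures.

A_s = 3 × 154 = 462 mm².
T = A_s f_y = 462 × 400 = 184800 N = 184.8 kN.
From C = T: a = T/(0.85 f'_c b) = 184800/(0.85 × 37.1 × 215) = 27.26 mm.
M_n = T(d − a/2) = 184.8 kN × (450 − 13.63) mm = 80.64 kN·m.

M_n ≈ 80.6 kN·m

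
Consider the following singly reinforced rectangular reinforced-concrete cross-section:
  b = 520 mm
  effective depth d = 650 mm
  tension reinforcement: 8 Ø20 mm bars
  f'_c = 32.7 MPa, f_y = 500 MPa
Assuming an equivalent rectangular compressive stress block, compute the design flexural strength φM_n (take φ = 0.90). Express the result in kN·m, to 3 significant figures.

φM_n ≈ 686 kN·m

A_s = 8 × 314 = 2512 mm².
T = A_s f_y = 2512 × 500 = 1256000 N = 1256 kN.
From C = T: a = T/(0.85 f'_c b) = 1256000/(0.85 × 32.7 × 520) = 86.90 mm.
M_n = T(d − a/2) = 1256 kN × (650 − 43.45) mm = 761.83 kN·m.
φM_n = 0.90 × 761.83 = 685.65 kN·m.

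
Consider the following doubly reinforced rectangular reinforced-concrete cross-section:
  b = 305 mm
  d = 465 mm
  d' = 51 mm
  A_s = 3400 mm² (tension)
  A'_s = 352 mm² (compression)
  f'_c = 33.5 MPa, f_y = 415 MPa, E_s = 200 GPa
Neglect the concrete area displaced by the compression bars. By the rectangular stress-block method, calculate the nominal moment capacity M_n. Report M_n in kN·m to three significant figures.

M_n ≈ 557 kN·m

Assume both tension and compression steel yield.
Net tension couple steel: A_s − A'_s = 3048 mm².
a = (A_s − A'_s) f_y / (0.85 f'_c b) = 1264920/(0.85 × 33.5 × 305) = 145.65 mm.
c = a/β₁ = 145.65/0.811 = 179.59 mm; ε'_s = 0.003(c − d')/c = 0.0021 ≥ f_y/E_s = 0.0021, so compression steel does yield.
M_n = (A_s − A'_s) f_y (d − a/2) + A'_s f_y (d − d') = [1264920 × (465 − 72.825) + 146080 × (465 − 51)] × 10⁻⁶ = 496.07 + 60.48 = 556.55 kN·m.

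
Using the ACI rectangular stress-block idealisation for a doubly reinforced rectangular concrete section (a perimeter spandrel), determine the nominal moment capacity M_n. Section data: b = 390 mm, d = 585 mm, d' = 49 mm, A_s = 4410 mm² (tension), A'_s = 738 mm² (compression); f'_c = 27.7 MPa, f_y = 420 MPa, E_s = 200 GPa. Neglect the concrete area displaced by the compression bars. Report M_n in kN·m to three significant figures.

M_n ≈ 939 kN·m

Assume both tension and compression steel yield.
Net tension couple steel: A_s − A'_s = 3672 mm².
a = (A_s − A'_s) f_y / (0.85 f'_c b) = 1542240/(0.85 × 27.7 × 390) = 167.95 mm.
c = a/β₁ = 167.95/0.85 = 197.59 mm; ε'_s = 0.003(c − d')/c = 0.0023 ≥ f_y/E_s = 0.0021, so compression steel does yield.
M_n = (A_s − A'_s) f_y (d − a/2) + A'_s f_y (d − d') = [1542240 × (585 − 83.975) + 309960 × (585 − 49)] × 10⁻⁶ = 772.70 + 166.14 = 938.84 kN·m.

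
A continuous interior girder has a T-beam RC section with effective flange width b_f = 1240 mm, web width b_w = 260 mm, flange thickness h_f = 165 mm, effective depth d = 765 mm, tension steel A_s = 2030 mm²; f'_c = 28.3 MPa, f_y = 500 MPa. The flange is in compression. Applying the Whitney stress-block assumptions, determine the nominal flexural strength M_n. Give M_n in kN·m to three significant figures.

Tension: T = A_s f_y = 2030 × 500 = 1015000 N.
Try a within the flange: a = T/(0.85 f'_c b_f) = 1015000/(0.85 × 28.3 × 1240) = 34.03 mm.
Since a = 34.03 ≤ h_f = 165 mm, the stress block lies entirely in the flange; analyse as a rectangular beam of width b_f.
M_n = T(d − a/2) = 1015000 × (765 − 17.015) = 759.20 × 10⁶ N·mm.
M_n = 759.20 kN·m.

M_n ≈ 759 kN·m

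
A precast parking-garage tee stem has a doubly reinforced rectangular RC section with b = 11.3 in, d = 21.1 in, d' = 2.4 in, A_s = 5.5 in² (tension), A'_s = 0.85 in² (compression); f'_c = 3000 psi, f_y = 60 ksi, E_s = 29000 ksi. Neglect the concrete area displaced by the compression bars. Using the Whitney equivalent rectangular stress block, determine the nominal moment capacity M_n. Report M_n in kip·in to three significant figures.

Assume both steels yield.
a = (A_s − A'_s) f_y/(0.85 f'_c b) = (5.5 − 0.85) × 60/(0.85 × 3 × 11.3) = 9.682 in.
c = a/β₁ = 9.682/0.85 = 11.391 in; ε'_s = 0.003(c − d')/c = 0.0024 ≥ ε_y = 0.0021, so the compression steel yields.
M_n = (A_s − A'_s) f_y (d − a/2) + A'_s f_y (d − d') = 279 × (21.1 − 4.841) + 51 × (21.1 − 2.4) = 4536.3 + 953.7 = 5490.0 kip·in.

M_n ≈ 5490 kip·in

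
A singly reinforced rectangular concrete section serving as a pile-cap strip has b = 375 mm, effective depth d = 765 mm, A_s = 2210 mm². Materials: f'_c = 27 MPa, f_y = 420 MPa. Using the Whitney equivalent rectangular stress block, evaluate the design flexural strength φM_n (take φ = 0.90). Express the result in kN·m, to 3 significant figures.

φM_n ≈ 594 kN·m

T = A_s f_y = 2210 × 420 = 928200 N = 928.2 kN.
From C = T: a = T/(0.85 f'_c b) = 928200/(0.85 × 27 × 375) = 107.85 mm.
M_n = T(d − a/2) = 928.2 kN × (765 − 53.925) mm = 660.02 kN·m.
φM_n = 0.90 × 660.02 = 594.02 kN·m.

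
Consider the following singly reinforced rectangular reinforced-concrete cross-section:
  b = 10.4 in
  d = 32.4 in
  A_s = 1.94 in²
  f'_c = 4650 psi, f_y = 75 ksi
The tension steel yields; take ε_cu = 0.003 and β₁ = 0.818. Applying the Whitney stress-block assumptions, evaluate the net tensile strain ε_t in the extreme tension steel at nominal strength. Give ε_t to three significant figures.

a = A_s f_y/(0.85 f'_c b) = 3.540 in.
β₁ = 0.818, so c = a/β₁ = 3.540/0.818 = 4.328 in.
From the linear strain diagram with ε_cu = 0.003: ε_t = 0.003 (d − c)/c = 0.003 × (32.4 − 4.328)/4.328 = 0.0195.
Since ε_t ≥ 0.005, the section is tension-controlled.

ε_t ≈ 0.0195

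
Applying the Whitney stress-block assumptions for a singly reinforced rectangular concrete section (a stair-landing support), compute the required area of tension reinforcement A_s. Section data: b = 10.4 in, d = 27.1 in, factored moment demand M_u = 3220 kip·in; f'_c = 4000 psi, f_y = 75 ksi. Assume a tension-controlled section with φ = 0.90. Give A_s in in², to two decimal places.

M_n = M_u/φ = 3220/0.90 = 3577.78 kip·in.
From M_n = 0.85 f'_c a b (d − a/2):
a = d − √(d² − 2M_n/(0.85 f'_c b)) = 27.1 − √(27.1² − 2 × 3577.78/(0.85 × 4 × 10.4)) = 4.034 in.
A_s = 0.85 f'_c a b / f_y = 0.85 × 4 × 4.034 × 10.4 / 75 = 1.902 in².

A_s ≈ 1.90 in²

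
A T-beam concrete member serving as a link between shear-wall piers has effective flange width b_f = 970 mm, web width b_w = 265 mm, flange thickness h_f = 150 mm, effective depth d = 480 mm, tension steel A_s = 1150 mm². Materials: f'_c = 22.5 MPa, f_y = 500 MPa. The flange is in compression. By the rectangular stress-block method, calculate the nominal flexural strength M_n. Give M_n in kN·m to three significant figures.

M_n ≈ 267 kN·m

Tension: T = A_s f_y = 1150 × 500 = 575000 N.
Try a within the flange: a = T/(0.85 f'_c b_f) = 575000/(0.85 × 22.5 × 970) = 31.00 mm.
Since a = 31.00 ≤ h_f = 150 mm, the stress block lies entirely in the flange; analyse as a rectangular beam of width b_f.
M_n = T(d − a/2) = 575000 × (480 − 15.5) = 267.09 × 10⁶ N·mm.
M_n = 267.09 kN·m.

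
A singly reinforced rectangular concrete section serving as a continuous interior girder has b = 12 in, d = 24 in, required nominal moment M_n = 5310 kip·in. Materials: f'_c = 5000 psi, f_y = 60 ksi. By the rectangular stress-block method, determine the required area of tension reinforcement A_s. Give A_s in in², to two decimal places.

A_s ≈ 4.10 in²

From M_n = 0.85 f'_c a b (d − a/2):
a = d − √(d² − 2M_n/(0.85 f'_c b)) = 24 − √(24² − 2 × 5310/(0.85 × 5 × 12)) = 4.823 in.
A_s = 0.85 f'_c a b / f_y = 0.85 × 5 × 4.823 × 12 / 60 = 4.100 in².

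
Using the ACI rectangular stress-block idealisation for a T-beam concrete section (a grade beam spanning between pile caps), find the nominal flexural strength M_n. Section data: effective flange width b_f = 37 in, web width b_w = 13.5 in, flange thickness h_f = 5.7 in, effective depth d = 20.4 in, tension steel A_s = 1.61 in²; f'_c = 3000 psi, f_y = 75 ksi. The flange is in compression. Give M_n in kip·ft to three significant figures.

Tension: T = A_s f_y = 1.61 × 75 = 120.75 kips.
Try a within the flange: a = T/(0.85 f'_c b_f) = 120.75/(0.85 × 3 × 37) = 1.280 in.
Since a = 1.280 ≤ h_f = 5.7 in, the stress block lies entirely in the flange; analyse as a rectangular beam of width b_f.
M_n = T(d − a/2) = 120.75 × (20.4 − 0.64) = 2386.0 kip·in.
M_n = 2386.0/12 = 198.83 kip·ft.

M_n ≈ 199 kip·ft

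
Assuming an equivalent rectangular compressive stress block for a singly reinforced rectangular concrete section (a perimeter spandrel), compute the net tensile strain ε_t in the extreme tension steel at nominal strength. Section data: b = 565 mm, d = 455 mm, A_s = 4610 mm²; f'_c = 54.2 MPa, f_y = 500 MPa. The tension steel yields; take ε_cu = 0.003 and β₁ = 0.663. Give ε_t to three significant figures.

a = A_s f_y/(0.85 f'_c b) = 88.55 mm.
β₁ = 0.663, so c = a/β₁ = 88.55/0.663 = 133.56 mm.
From the linear strain diagram with ε_cu = 0.003: ε_t = 0.003 (d − c)/c = 0.003 × (455 − 133.56)/133.56 = 0.00722.
Since ε_t ≥ 0.005, the section is tension-controlled.

ε_t ≈ 0.00722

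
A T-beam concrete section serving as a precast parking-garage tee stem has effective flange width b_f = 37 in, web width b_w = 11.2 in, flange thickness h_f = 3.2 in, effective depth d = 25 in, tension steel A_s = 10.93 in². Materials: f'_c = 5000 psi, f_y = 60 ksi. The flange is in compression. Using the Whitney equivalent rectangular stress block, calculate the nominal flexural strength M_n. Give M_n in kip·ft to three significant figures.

Tension: T = A_s f_y = 10.93 × 60 = 655.8 kips.
Try a within the flange: a = T/(0.85 f'_c b_f) = 655.8/(0.85 × 5 × 37) = 4.170 in.
a = 4.170 > h_f = 3.2 in: the block extends into the web. Split into flange-overhang and web parts.
C_f = 0.85 f'_c (b_f − b_w) h_f = 0.85 × 5 × (37 − 11.2) × 3.2 = 350.9 kips.
Remaining web compression depth: a_w = (T − C_f)/(0.85 f'_c b_w) = (655.8 − 350.9)/(0.85 × 5 × 11.2) = 6.405 in.
M_n = C_f(d − h_f/2) + (T − C_f)(d − a_w/2) = 350.9 × (25 − 1.6) + 304.9 × (25 − 3.2025) = 8211.1 + 6646.1 = 14857.2 kip·in.
M_n = 14857.2/12 = 1238.10 kip·ft.

M_n ≈ 1240 kip·ft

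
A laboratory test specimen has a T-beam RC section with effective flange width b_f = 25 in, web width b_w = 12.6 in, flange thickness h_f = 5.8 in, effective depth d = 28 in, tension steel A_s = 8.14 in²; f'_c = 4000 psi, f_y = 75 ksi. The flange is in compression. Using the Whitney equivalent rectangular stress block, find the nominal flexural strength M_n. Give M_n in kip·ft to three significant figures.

M_n ≈ 1240 kip·ft

Tension: T = A_s f_y = 8.14 × 75 = 610.5 kips.
Try a within the flange: a = T/(0.85 f'_c b_f) = 610.5/(0.85 × 4 × 25) = 7.182 in.
a = 7.182 > h_f = 5.8 in: the block extends into the web. Split into flange-overhang and web parts.
C_f = 0.85 f'_c (b_f − b_w) h_f = 0.85 × 4 × (25 − 12.6) × 5.8 = 244.5 kips.
Remaining web compression depth: a_w = (T − C_f)/(0.85 f'_c b_w) = (610.5 − 244.5)/(0.85 × 4 × 12.6) = 8.543 in.
M_n = C_f(d − h_f/2) + (T − C_f)(d − a_w/2) = 244.5 × (28 − 2.9) + 366 × (28 − 4.2715) = 6137.0 + 8684.6 = 14821.6 kip·in.
M_n = 14821.6/12 = 1235.13 kip·ft.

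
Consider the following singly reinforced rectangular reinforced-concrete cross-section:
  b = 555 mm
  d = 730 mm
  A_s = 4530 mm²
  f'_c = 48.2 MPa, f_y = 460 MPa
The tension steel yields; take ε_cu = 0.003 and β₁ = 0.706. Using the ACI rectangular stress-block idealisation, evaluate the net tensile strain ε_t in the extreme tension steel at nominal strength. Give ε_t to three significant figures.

a = A_s f_y/(0.85 f'_c b) = 91.64 mm.
β₁ = 0.706, so c = a/β₁ = 91.64/0.706 = 129.80 mm.
From the linear strain diagram with ε_cu = 0.003: ε_t = 0.003 (d − c)/c = 0.003 × (730 − 129.80)/129.80 = 0.0139.
Since ε_t ≥ 0.005, the section is tension-controlled.

ε_t ≈ 0.0139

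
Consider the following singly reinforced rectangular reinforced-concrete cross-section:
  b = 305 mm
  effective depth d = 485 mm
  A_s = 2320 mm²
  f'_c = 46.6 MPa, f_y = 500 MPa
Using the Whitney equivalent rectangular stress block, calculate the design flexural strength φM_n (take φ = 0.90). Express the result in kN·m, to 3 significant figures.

T = A_s f_y = 2320 × 500 = 1160000 N = 1160 kN.
From C = T: a = T/(0.85 f'_c b) = 1160000/(0.85 × 46.6 × 305) = 96.02 mm.
M_n = T(d − a/2) = 1160 kN × (485 − 48.01) mm = 506.91 kN·m.
φM_n = 0.90 × 506.91 = 456.22 kN·m.

φM_n ≈ 456 kN·m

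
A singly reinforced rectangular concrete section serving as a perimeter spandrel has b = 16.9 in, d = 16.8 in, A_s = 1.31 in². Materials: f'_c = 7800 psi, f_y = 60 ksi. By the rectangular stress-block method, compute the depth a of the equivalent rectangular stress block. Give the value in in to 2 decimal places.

a ≈ 0.70 in

T = A_s f_y = 1.31 × 60 = 78.6 kips.
a = T/(0.85 f'_c b) = 78.6/(0.85 × 7.8 × 16.9) = 0.70 in.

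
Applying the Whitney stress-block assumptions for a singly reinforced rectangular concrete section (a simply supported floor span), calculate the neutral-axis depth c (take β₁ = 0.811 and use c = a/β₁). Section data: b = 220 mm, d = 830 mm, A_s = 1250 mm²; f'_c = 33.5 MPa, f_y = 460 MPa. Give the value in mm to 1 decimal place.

T = A_s f_y = 1250 × 460 = 575000 N = 575 kN.
Setting C = 0.85 f'_c a b equal to T: a = 575000/(0.85 × 33.5 × 220) = 91.787 mm.
With β₁ = 0.811, c = a/β₁ = 91.787/0.811 = 113.2 mm.

c ≈ 113.2 mm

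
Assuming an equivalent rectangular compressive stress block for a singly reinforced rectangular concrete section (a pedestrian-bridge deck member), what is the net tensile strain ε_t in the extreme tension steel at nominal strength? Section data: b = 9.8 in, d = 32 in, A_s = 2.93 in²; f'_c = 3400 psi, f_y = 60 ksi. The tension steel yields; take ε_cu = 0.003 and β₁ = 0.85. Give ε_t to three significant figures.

ε_t ≈ 0.0101

a = A_s f_y/(0.85 f'_c b) = 6.207 in.
β₁ = 0.85, so c = a/β₁ = 6.207/0.85 = 7.302 in.
From the linear strain diagram with ε_cu = 0.003: ε_t = 0.003 (d − c)/c = 0.003 × (32 − 7.302)/7.302 = 0.0101.
Since ε_t ≥ 0.005, the section is tension-controlled.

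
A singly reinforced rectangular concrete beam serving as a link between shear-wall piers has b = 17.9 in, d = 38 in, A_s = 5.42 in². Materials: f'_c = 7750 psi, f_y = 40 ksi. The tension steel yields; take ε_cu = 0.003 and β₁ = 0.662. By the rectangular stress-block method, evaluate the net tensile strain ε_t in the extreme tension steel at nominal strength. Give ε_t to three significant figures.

ε_t ≈ 0.0380

a = A_s f_y/(0.85 f'_c b) = 1.839 in.
β₁ = 0.662, so c = a/β₁ = 1.839/0.662 = 2.778 in.
From the linear strain diagram with ε_cu = 0.003: ε_t = 0.003 (d − c)/c = 0.003 × (38 − 2.778)/2.778 = 0.0380.
Since ε_t ≥ 0.005, the section is tension-controlled.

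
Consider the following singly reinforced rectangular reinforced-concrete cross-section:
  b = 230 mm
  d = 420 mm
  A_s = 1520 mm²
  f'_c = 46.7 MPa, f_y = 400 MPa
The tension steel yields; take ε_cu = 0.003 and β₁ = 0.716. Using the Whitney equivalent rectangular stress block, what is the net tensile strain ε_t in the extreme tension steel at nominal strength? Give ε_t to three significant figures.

a = A_s f_y/(0.85 f'_c b) = 66.59 mm.
β₁ = 0.716, so c = a/β₁ = 66.59/0.716 = 93.00 mm.
From the linear strain diagram with ε_cu = 0.003: ε_t = 0.003 (d − c)/c = 0.003 × (420 − 93.00)/93.00 = 0.0105.
Since ε_t ≥ 0.005, the section is tension-controlled.

ε_t ≈ 0.0105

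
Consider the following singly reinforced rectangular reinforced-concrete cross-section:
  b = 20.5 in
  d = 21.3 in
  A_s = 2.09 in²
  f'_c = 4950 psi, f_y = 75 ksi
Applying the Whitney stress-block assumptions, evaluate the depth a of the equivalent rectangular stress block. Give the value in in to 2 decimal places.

a ≈ 1.82 in

T = A_s f_y = 2.09 × 75 = 156.75 kips.
a = T/(0.85 f'_c b) = 156.75/(0.85 × 4.95 × 20.5) = 1.82 in.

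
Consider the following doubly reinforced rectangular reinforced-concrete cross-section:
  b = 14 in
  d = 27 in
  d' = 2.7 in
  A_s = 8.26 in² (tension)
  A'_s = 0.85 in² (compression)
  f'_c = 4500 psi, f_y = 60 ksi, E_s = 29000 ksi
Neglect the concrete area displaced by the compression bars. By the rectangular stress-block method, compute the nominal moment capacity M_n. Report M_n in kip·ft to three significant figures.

Assume both steels yield.
a = (A_s − A'_s) f_y/(0.85 f'_c b) = (8.26 − 0.85) × 60/(0.85 × 4.5 × 14) = 8.303 in.
c = a/β₁ = 8.303/0.825 = 10.064 in; ε'_s = 0.003(c − d')/c = 0.0022 ≥ ε_y = 0.0021, so the compression steel yields.
M_n = (A_s − A'_s) f_y (d − a/2) + A'_s f_y (d − d') = 444.6 × (27 − 4.1515) + 51 × (27 − 2.7) = 10158.4 + 1239.3 = 11397.7 kip·in = 11397.7/12 = 949.81 kip·ft.

M_n ≈ 950 kip·ft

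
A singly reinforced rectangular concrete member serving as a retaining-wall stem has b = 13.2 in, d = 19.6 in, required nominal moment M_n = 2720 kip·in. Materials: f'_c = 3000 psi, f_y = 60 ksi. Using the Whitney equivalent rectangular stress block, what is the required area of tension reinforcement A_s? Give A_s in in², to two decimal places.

A_s ≈ 2.63 in²

From M_n = 0.85 f'_c a b (d − a/2):
a = d − √(d² − 2M_n/(0.85 f'_c b)) = 19.6 − √(19.6² − 2 × 2720/(0.85 × 3 × 13.2)) = 4.682 in.
A_s = 0.85 f'_c a b / f_y = 0.85 × 3 × 4.682 × 13.2 / 60 = 2.627 in².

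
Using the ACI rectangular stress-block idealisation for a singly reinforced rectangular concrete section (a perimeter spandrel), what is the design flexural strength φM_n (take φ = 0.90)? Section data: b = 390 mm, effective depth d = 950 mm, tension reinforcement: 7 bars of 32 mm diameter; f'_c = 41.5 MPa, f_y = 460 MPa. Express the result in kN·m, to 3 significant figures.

φM_n ≈ 1990 kN·m

A_s = 7 × 804 = 5628 mm².
T = A_s f_y = 5628 × 460 = 2588880 N = 2588.88 kN.
From C = T: a = T/(0.85 f'_c b) = 2588880/(0.85 × 41.5 × 390) = 188.18 mm.
M_n = T(d − a/2) = 2588.88 kN × (950 − 94.09) mm = 2215.85 kN·m.
φM_n = 0.90 × 2215.85 = 1994.27 kN·m.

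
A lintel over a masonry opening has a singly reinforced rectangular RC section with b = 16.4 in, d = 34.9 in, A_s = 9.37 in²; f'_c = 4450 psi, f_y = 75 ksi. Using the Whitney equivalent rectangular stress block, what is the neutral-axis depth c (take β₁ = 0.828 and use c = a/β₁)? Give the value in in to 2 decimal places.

T = A_s f_y = 9.37 × 75 = 702.75 kips.
a = T/(0.85 f'_c b) = 702.75/(0.85 × 4.45 × 16.4) = 11.3286 in.
With β₁ = 0.828, c = a/β₁ = 11.3286/0.828 = 13.68 in.

c ≈ 13.68 in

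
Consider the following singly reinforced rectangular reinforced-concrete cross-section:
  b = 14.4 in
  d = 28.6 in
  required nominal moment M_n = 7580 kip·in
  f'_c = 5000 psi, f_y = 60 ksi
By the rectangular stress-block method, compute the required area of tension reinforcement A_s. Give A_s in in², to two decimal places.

From M_n = 0.85 f'_c a b (d − a/2):
a = d − √(d² − 2M_n/(0.85 f'_c b)) = 28.6 − √(28.6² − 2 × 7580/(0.85 × 5 × 14.4)) = 4.720 in.
A_s = 0.85 f'_c a b / f_y = 0.85 × 5 × 4.720 × 14.4 / 60 = 4.814 in².

A_s ≈ 4.81 in²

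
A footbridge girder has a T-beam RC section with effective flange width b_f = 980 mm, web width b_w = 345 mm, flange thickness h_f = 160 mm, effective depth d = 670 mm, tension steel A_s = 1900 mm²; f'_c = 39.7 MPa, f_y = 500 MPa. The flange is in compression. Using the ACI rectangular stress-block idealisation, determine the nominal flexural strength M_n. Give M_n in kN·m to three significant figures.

Tension: T = A_s f_y = 1900 × 500 = 950000 N.
Try a within the flange: a = T/(0.85 f'_c b_f) = 950000/(0.85 × 39.7 × 980) = 28.73 mm.
Since a = 28.73 ≤ h_f = 160 mm, the stress block lies entirely in the flange; analyse as a rectangular beam of width b_f.
M_n = T(d − a/2) = 950000 × (670 − 14.365) = 622.85 × 10⁶ N·mm.
M_n = 622.85 kN·m.

M_n ≈ 623 kN·m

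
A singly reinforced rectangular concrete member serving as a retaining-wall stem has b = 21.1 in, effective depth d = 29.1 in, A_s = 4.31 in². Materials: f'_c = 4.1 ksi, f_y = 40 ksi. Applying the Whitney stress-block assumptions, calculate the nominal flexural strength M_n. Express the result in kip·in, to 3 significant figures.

M_n ≈ 4810 kip·in

T = A_s f_y = 4.31 × 40 = 172.4 kips.
a = T/(0.85 f'_c b) = 172.4/(0.85 × 4.1 × 21.1) = 2.345 in.
M_n = T(d − a/2) = 172.4 × (29.1 − 1.1725) = 4814.7 kip·in.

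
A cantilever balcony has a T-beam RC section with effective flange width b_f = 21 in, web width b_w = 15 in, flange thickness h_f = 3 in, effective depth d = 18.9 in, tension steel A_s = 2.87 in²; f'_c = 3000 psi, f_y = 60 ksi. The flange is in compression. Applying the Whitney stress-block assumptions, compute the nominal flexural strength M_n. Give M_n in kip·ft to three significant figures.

M_n ≈ 248 kip·ft

Tension: T = A_s f_y = 2.87 × 60 = 172.2 kips.
Try a within the flange: a = T/(0.85 f'_c b_f) = 172.2/(0.85 × 3 × 21) = 3.216 in.
a = 3.216 > h_f = 3 in: the block extends into the web. Split into flange-overhang and web parts.
C_f = 0.85 f'_c (b_f − b_w) h_f = 0.85 × 3 × (21 − 15) × 3 = 45.9 kips.
Remaining web compression depth: a_w = (T − C_f)/(0.85 f'_c b_w) = (172.2 − 45.9)/(0.85 × 3 × 15) = 3.302 in.
M_n = C_f(d − h_f/2) + (T − C_f)(d − a_w/2) = 45.9 × (18.9 − 1.5) + 126.3 × (18.9 − 1.651) = 798.7 + 2178.5 = 2977.2 kip·in.
M_n = 2977.2/12 = 248.10 kip·ft.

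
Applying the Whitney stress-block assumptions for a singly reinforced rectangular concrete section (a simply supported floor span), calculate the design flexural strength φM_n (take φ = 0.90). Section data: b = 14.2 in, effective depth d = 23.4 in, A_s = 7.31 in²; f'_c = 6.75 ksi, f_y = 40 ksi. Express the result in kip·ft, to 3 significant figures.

T = A_s f_y = 7.31 × 40 = 292.4 kips.
a = T/(0.85 f'_c b) = 292.4/(0.85 × 6.75 × 14.2) = 3.589 in.
M_n = T(d − a/2) = 292.4 × (23.4 − 1.7945) = 6317.4 kip·in = 6317.4/12 = 526.45 kip·ft.
φM_n = 0.90 × 526.45 = 473.81 kip·ft.

φM_n ≈ 474 kip·ft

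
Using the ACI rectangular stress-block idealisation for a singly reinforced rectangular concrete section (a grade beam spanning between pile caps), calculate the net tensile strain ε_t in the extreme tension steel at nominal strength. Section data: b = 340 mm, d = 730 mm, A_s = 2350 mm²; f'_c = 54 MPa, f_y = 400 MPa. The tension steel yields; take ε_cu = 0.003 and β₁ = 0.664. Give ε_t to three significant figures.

a = A_s f_y/(0.85 f'_c b) = 60.23 mm.
β₁ = 0.664, so c = a/β₁ = 60.23/0.664 = 90.71 mm.
From the linear strain diagram with ε_cu = 0.003: ε_t = 0.003 (d − c)/c = 0.003 × (730 − 90.71)/90.71 = 0.0211.
Since ε_t ≥ 0.005, the section is tension-controlled.

ε_t ≈ 0.0211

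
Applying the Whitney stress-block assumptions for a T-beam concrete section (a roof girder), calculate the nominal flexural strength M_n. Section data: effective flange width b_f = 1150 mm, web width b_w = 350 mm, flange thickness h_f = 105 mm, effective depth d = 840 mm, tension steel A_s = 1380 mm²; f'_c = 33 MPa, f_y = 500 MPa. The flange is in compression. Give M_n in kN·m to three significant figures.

M_n ≈ 572 kN·m

Tension: T = A_s f_y = 1380 × 500 = 690000 N.
Try a within the flange: a = T/(0.85 f'_c b_f) = 690000/(0.85 × 33 × 1150) = 21.39 mm.
Since a = 21.39 ≤ h_f = 105 mm, the stress block lies entirely in the flange; analyse as a rectangular beam of width b_f.
M_n = T(d − a/2) = 690000 × (840 − 10.695) = 572.22 × 10⁶ N·mm.
M_n = 572.22 kN·m.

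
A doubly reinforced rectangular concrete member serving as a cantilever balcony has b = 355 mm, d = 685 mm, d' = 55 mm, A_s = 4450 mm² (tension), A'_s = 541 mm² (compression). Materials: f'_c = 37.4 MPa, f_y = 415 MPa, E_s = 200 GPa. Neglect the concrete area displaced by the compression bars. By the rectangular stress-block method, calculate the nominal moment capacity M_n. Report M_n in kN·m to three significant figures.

M_n ≈ 1140 kN·m

Assume both tension and compression steel yield.
Net tension couple steel: A_s − A'_s = 3909 mm².
a = (A_s − A'_s) f_y / (0.85 f'_c b) = 1622235/(0.85 × 37.4 × 355) = 143.75 mm.
c = a/β₁ = 143.75/0.783 = 183.59 mm; ε'_s = 0.003(c − d')/c = 0.0021 ≥ f_y/E_s = 0.0021, so compression steel does yield.
M_n = (A_s − A'_s) f_y (d − a/2) + A'_s f_y (d − d') = [1622235 × (685 − 71.875) + 224515 × (685 − 55)] × 10⁻⁶ = 994.63 + 141.44 = 1136.07 kN·m.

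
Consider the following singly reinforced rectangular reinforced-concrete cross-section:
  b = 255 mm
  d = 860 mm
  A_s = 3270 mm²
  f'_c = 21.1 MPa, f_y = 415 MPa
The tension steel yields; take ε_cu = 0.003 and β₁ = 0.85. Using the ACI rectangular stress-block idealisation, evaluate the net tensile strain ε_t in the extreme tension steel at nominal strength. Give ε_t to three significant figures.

ε_t ≈ 0.00439

a = A_s f_y/(0.85 f'_c b) = 296.73 mm.
β₁ = 0.85, so c = a/β₁ = 296.73/0.85 = 349.09 mm.
From the linear strain diagram with ε_cu = 0.003: ε_t = 0.003 (d − c)/c = 0.003 × (860 − 349.09)/349.09 = 0.00439.
ε_t is between 0.004 and 0.005 — transition zone.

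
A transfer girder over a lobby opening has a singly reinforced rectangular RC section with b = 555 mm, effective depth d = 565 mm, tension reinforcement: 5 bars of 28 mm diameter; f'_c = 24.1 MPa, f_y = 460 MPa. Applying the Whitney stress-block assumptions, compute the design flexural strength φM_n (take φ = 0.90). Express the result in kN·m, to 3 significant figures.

φM_n ≈ 641 kN·m

A_s = 5 × 616 = 3080 mm².
T = A_s f_y = 3080 × 460 = 1416800 N = 1416.8 kN.
From C = T: a = T/(0.85 f'_c b) = 1416800/(0.85 × 24.1 × 555) = 124.62 mm.
M_n = T(d − a/2) = 1416.8 kN × (565 − 62.31) mm = 712.21 kN·m.
φM_n = 0.90 × 712.21 = 640.99 kN·m.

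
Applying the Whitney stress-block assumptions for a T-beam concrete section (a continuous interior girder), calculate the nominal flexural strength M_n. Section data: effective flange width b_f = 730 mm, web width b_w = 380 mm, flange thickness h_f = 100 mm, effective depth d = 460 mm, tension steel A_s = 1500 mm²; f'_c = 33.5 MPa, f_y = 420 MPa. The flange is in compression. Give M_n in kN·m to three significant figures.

Tension: T = A_s f_y = 1500 × 420 = 630000 N.
Try a within the flange: a = T/(0.85 f'_c b_f) = 630000/(0.85 × 33.5 × 730) = 30.31 mm.
Since a = 30.31 ≤ h_f = 100 mm, the stress block lies entirely in the flange; analyse as a rectangular beam of width b_f.
M_n = T(d − a/2) = 630000 × (460 − 15.155) = 280.25 × 10⁶ N·mm.
M_n = 280.25 kN·m.

M_n ≈ 280 kN·m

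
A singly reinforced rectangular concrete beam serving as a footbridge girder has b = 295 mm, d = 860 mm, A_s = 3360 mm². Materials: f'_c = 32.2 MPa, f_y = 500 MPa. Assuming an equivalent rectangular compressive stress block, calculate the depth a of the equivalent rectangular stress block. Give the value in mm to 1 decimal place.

T = A_s f_y = 3360 × 500 = 1680000 N = 1680 kN.
Setting C = 0.85 f'_c a b equal to T: a = 1680000/(0.85 × 32.2 × 295) = 208.1 mm.

a ≈ 208.1 mm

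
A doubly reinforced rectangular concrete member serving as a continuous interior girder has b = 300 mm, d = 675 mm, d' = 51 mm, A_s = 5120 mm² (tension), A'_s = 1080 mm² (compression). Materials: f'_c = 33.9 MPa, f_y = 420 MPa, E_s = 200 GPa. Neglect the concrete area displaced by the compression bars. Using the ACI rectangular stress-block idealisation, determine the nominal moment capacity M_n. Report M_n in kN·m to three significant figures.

M_n ≈ 1260 kN·m

Assume both tension and compression steel yield.
Net tension couple steel: A_s − A'_s = 4040 mm².
a = (A_s − A'_s) f_y / (0.85 f'_c b) = 1696800/(0.85 × 33.9 × 300) = 196.29 mm.
c = a/β₁ = 196.29/0.808 = 242.93 mm; ε'_s = 0.003(c − d')/c = 0.0024 ≥ f_y/E_s = 0.0021, so compression steel does yield.
M_n = (A_s − A'_s) f_y (d − a/2) + A'_s f_y (d − d') = [1696800 × (675 − 98.145) + 453600 × (675 − 51)] × 10⁻⁶ = 978.81 + 283.05 = 1261.86 kN·m.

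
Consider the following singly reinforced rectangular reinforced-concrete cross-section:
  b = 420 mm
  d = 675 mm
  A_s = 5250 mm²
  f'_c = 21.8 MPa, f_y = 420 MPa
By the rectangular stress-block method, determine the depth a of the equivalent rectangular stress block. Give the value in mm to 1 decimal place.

T = A_s f_y = 5250 × 420 = 2205000 N = 2205 kN.
Setting C = 0.85 f'_c a b equal to T: a = 2205000/(0.85 × 21.8 × 420) = 283.3 mm.

a ≈ 283.3 mm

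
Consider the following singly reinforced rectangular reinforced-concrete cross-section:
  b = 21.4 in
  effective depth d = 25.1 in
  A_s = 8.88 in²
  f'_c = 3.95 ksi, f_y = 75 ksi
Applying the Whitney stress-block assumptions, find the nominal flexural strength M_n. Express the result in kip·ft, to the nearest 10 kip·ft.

M_n ≈ 1140 kip·ft

T = A_s f_y = 8.88 × 75 = 666 kips.
a = T/(0.85 f'_c b) = 666/(0.85 × 3.95 × 21.4) = 9.269 in.
M_n = T(d − a/2) = 666 × (25.1 − 4.6345) = 13630.0 kip·in = 13630.0/12 = 1135.83 kip·ft.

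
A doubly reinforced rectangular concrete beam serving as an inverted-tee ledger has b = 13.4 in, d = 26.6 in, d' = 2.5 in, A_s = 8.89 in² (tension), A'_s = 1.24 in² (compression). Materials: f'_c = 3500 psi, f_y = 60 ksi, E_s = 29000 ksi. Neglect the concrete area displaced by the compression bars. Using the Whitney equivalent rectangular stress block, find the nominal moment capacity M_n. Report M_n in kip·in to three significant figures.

Assume both steels yield.
a = (A_s − A'_s) f_y/(0.85 f'_c b) = (8.89 − 1.24) × 60/(0.85 × 3.5 × 13.4) = 11.514 in.
c = a/β₁ = 11.514/0.85 = 13.546 in; ε'_s = 0.003(c − d')/c = 0.0024 ≥ ε_y = 0.0021, so the compression steel yields.
M_n = (A_s − A'_s) f_y (d − a/2) + A'_s f_y (d − d') = 459 × (26.6 − 5.757) + 74.4 × (26.6 − 2.5) = 9566.9 + 1793.0 = 11359.9 kip·in.

M_n ≈ 11400 kip·in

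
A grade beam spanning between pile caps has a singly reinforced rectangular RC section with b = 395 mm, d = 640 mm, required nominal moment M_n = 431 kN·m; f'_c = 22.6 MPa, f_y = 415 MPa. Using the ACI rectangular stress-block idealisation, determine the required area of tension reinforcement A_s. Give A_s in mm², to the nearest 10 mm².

A_s ≈ 1750 mm²

With M_n = 0.85 f'_c a b (d − a/2), solve the quadratic for a:
a = d − √(d² − 2M_n/(0.85 f'_c b)) = 640 − √(640² − 2 × 431×10⁶/(0.85 × 22.6 × 395)) = 95.94 mm.
A_s = 0.85 f'_c a b / f_y = 0.85 × 22.6 × 95.94 × 395 / 415 = 1754.2 mm².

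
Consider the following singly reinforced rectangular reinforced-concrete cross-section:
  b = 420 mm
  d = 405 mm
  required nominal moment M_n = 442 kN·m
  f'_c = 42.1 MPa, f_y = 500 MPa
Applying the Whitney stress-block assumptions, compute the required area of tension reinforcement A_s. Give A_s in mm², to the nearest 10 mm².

With M_n = 0.85 f'_c a b (d − a/2), solve the quadratic for a:
a = d − √(d² − 2M_n/(0.85 f'_c b)) = 405 − √(405² − 2 × 442×10⁶/(0.85 × 42.1 × 420)) = 80.64 mm.
A_s = 0.85 f'_c a b / f_y = 0.85 × 42.1 × 80.64 × 420 / 500 = 2424.0 mm².

A_s ≈ 2420 mm²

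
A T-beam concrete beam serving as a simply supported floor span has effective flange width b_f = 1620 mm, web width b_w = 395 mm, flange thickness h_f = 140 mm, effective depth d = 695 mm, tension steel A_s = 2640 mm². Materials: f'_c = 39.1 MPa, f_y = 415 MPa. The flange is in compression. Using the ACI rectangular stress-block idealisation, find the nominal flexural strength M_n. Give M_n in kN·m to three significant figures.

M_n ≈ 750 kN·m

Tension: T = A_s f_y = 2640 × 415 = 1095600 N.
Try a within the flange: a = T/(0.85 f'_c b_f) = 1095600/(0.85 × 39.1 × 1620) = 20.35 mm.
Since a = 20.35 ≤ h_f = 140 mm, the stress block lies entirely in the flange; analyse as a rectangular beam of width b_f.
M_n = T(d − a/2) = 1095600 × (695 − 10.175) = 750.29 × 10⁶ N·mm.
M_n = 750.29 kN·m.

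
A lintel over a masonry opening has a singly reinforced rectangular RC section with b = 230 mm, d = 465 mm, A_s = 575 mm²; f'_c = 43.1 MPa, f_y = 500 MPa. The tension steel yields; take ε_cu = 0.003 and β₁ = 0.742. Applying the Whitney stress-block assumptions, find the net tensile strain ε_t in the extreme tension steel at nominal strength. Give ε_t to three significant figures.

a = A_s f_y/(0.85 f'_c b) = 34.12 mm.
β₁ = 0.742, so c = a/β₁ = 34.12/0.742 = 45.98 mm.
From the linear strain diagram with ε_cu = 0.003: ε_t = 0.003 (d − c)/c = 0.003 × (465 − 45.98)/45.98 = 0.0273.
Since ε_t ≥ 0.005, the section is tension-controlled.

ε_t ≈ 0.0273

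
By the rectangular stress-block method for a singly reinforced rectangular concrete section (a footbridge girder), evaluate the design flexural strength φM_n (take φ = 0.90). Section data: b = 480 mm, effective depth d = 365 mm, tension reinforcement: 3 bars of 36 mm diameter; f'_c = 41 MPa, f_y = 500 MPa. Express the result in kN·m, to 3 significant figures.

φM_n ≈ 439 kN·m

A_s = 3 × 1018 = 3054 mm².
T = A_s f_y = 3054 × 500 = 1527000 N = 1527 kN.
From C = T: a = T/(0.85 f'_c b) = 1527000/(0.85 × 41 × 480) = 91.28 mm.
M_n = T(d − a/2) = 1527 kN × (365 − 45.64) mm = 487.66 kN·m.
φM_n = 0.90 × 487.66 = 438.89 kN·m.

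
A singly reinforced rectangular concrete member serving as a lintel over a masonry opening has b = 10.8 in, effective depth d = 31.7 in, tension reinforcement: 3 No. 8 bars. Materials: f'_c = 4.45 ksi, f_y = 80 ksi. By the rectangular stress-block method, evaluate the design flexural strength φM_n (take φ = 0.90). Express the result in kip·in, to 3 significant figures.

φM_n ≈ 5010 kip·in

A_s = 3 × 0.79 = 2.37 in².
T = A_s f_y = 2.37 × 80 = 189.6 kips.
a = T/(0.85 f'_c b) = 189.6/(0.85 × 4.45 × 10.8) = 4.641 in.
M_n = T(d − a/2) = 189.6 × (31.7 − 2.3205) = 5570.4 kip·in.
φM_n = 0.90 × 5570.4 = 5013.4 kip·in.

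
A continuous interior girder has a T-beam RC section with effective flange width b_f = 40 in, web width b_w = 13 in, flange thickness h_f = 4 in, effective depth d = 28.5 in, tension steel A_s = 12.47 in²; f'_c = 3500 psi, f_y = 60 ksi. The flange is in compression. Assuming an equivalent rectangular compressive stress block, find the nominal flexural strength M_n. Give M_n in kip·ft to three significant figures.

M_n ≈ 1530 kip·ft

Tension: T = A_s f_y = 12.47 × 60 = 748.2 kips.
Try a within the flange: a = T/(0.85 f'_c b_f) = 748.2/(0.85 × 3.5 × 40) = 6.287 in.
a = 6.287 > h_f = 4 in: the block extends into the web. Split into flange-overhang and web parts.
C_f = 0.85 f'_c (b_f − b_w) h_f = 0.85 × 3.5 × (40 − 13) × 4 = 321.3 kips.
Remaining web compression depth: a_w = (T − C_f)/(0.85 f'_c b_w) = (748.2 − 321.3)/(0.85 × 3.5 × 13) = 11.038 in.
M_n = C_f(d − h_f/2) + (T − C_f)(d − a_w/2) = 321.3 × (28.5 − 2) + 426.9 × (28.5 − 5.519) = 8514.5 + 9810.6 = 18325.1 kip·in.
M_n = 18325.1/12 = 1527.09 kip·ft.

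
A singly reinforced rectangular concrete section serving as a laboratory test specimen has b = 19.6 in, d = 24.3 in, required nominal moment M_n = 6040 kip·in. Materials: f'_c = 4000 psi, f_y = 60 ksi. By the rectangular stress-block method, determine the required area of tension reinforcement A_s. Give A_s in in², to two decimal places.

From M_n = 0.85 f'_c a b (d − a/2):
a = d − √(d² − 2M_n/(0.85 f'_c b)) = 24.3 − √(24.3² − 2 × 6040/(0.85 × 4 × 19.6)) = 4.071 in.
A_s = 0.85 f'_c a b / f_y = 0.85 × 4 × 4.071 × 19.6 / 60 = 4.522 in².

A_s ≈ 4.52 in²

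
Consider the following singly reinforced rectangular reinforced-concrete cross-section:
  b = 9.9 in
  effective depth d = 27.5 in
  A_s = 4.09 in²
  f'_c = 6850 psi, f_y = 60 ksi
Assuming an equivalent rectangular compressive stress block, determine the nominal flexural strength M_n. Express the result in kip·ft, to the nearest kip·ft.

M_n ≈ 519 kip·ft

T = A_s f_y = 4.09 × 60 = 245.4 kips.
a = T/(0.85 f'_c b) = 245.4/(0.85 × 6.85 × 9.9) = 4.257 in.
M_n = T(d − a/2) = 245.4 × (27.5 − 2.1285) = 6226.2 kip·in = 6226.2/12 = 518.85 kip·ft.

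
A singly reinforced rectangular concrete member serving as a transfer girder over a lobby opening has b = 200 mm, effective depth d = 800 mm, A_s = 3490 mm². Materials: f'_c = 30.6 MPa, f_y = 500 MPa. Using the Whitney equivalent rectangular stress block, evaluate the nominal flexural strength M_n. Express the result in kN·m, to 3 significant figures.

T = A_s f_y = 3490 × 500 = 1745000 N = 1745 kN.
From C = T: a = T/(0.85 f'_c b) = 1745000/(0.85 × 30.6 × 200) = 335.45 mm.
M_n = T(d − a/2) = 1745 kN × (800 − 167.725) mm = 1103.32 kN·m.

M_n ≈ 1100 kN·m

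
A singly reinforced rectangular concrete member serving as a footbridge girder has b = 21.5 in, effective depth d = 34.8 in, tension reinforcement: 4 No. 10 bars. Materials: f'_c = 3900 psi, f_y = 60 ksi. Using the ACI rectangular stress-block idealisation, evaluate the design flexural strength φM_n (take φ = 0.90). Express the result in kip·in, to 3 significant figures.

A_s = 4 × 1.27 = 5.08 in².
T = A_s f_y = 5.08 × 60 = 304.8 kips.
a = T/(0.85 f'_c b) = 304.8/(0.85 × 3.9 × 21.5) = 4.277 in.
M_n = T(d − a/2) = 304.8 × (34.8 − 2.1385) = 9955.2 kip·in.
φM_n = 0.90 × 9955.2 = 8959.7 kip·in.

φM_n ≈ 8960 kip·in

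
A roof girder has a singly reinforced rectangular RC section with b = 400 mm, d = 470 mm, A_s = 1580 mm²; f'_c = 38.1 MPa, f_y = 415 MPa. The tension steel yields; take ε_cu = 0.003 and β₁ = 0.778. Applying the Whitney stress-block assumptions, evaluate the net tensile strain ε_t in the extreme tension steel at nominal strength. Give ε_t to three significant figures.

a = A_s f_y/(0.85 f'_c b) = 50.62 mm.
β₁ = 0.778, so c = a/β₁ = 50.62/0.778 = 65.06 mm.
From the linear strain diagram with ε_cu = 0.003: ε_t = 0.003 (d − c)/c = 0.003 × (470 − 65.06)/65.06 = 0.0187.
Since ε_t ≥ 0.005, the section is tension-controlled.

ε_t ≈ 0.0187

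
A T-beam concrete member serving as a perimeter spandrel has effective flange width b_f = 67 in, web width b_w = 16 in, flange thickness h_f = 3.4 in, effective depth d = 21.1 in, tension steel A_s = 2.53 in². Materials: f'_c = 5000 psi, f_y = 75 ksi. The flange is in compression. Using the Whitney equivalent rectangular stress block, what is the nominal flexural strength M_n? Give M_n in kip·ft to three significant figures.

Tension: T = A_s f_y = 2.53 × 75 = 189.75 kips.
Try a within the flange: a = T/(0.85 f'_c b_f) = 189.75/(0.85 × 5 × 67) = 0.666 in.
Since a = 0.666 ≤ h_f = 3.4 in, the stress block lies entirely in the flange; analyse as a rectangular beam of width b_f.
M_n = T(d − a/2) = 189.75 × (21.1 − 0.333) = 3940.5 kip·in.
M_n = 3940.5/12 = 328.38 kip·ft.

M_n ≈ 328 kip·ft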